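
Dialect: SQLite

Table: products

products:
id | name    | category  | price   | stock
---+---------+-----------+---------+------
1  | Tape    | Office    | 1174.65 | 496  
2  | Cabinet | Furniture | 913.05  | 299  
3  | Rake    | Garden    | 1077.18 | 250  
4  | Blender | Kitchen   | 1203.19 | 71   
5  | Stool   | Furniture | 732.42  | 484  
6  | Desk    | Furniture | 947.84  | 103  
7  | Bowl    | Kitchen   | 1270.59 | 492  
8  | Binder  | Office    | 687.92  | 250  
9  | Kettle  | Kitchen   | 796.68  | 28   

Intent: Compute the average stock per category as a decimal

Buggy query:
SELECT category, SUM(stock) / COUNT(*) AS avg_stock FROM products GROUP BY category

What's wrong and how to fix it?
Bug: Both operands are integers, so '/' performs integer division and truncates

Fix: Cast one side to REAL so the division keeps the fractional part

Corrected query:
SELECT category, SUM(stock) * 1.0 / COUNT(*) AS avg_stock FROM products GROUP BY category

Result:
category  | avg_stock 
----------+-----------
Furniture | 295.333333
Garden    | 250       
Kitchen   | 197       
Office    | 373       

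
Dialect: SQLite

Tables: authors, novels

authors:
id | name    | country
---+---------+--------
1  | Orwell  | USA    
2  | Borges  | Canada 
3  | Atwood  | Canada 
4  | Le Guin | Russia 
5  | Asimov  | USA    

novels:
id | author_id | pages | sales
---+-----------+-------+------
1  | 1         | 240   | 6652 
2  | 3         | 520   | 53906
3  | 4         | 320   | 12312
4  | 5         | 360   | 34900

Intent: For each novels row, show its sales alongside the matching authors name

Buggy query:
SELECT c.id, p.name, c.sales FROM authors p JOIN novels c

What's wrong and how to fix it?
Bug: JOIN with no ON clause produces a cartesian product; every novels row pairs with every authors row

Fix: Add ON c.author_id = p.id to the JOIN

Corrected query:
SELECT c.id, p.name, c.sales FROM authors p JOIN novels c ON c.author_id = p.id

Result:
id | name    | sales
---+---------+------
1  | Orwell  | 6652 
2  | Atwood  | 53906
3  | Le Guin | 12312
4  | Asimov  | 34900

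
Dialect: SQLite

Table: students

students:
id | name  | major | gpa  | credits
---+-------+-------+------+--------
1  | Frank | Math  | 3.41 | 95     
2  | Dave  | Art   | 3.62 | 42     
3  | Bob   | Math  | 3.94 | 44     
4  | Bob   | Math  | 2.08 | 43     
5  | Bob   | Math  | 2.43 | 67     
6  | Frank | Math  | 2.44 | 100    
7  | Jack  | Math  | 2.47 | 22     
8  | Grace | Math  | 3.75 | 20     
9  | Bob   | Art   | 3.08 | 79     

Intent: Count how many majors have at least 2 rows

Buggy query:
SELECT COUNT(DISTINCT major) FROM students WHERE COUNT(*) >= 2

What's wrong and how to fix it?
Bug: COUNT(*) cannot appear in WHERE; the per-group count doesn't exist yet

Fix: Group first with HAVING COUNT(*) >= 2, then COUNT the resulting groups

Corrected query:
SELECT COUNT(*) FROM (SELECT major FROM students GROUP BY major HAVING COUNT(*) >= 2)

Result:
COUNT(*)
--------
2       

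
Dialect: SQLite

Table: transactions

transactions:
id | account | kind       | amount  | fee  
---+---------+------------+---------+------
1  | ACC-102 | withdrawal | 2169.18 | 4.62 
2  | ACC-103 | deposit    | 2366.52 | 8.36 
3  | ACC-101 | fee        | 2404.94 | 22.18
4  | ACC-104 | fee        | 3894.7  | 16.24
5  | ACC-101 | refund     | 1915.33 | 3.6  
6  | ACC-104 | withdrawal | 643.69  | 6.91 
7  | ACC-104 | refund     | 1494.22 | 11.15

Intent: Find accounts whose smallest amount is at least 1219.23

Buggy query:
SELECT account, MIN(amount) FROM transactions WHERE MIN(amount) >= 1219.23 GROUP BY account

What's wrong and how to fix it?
Bug: Aggregates like MIN are computed per group after WHERE runs

Fix: Use HAVING for the per-group MIN condition

Corrected query:
SELECT account, MIN(amount) FROM transactions GROUP BY account HAVING MIN(amount) >= 1219.23

Result:
account | MIN(amount)
--------+------------
ACC-101 | 1915.33    
ACC-102 | 2169.18    
ACC-103 | 2366.52    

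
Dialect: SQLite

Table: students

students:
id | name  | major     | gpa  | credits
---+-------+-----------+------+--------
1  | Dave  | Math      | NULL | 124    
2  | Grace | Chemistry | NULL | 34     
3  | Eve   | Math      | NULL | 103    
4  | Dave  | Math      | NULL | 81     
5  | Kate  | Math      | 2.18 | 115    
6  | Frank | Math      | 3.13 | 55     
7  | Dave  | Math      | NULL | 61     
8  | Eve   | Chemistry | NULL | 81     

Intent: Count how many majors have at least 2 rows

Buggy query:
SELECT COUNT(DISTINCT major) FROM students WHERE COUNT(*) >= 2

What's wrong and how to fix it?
Bug: WHERE filters individual rows, not groups, so a group-level COUNT is invalid there

Fix: Use a subquery that GROUPs and filters with HAVING, then count its rows

Corrected query:
SELECT COUNT(*) FROM (SELECT major FROM students GROUP BY major HAVING COUNT(*) >= 2)

Result:
COUNT(*)
--------
2       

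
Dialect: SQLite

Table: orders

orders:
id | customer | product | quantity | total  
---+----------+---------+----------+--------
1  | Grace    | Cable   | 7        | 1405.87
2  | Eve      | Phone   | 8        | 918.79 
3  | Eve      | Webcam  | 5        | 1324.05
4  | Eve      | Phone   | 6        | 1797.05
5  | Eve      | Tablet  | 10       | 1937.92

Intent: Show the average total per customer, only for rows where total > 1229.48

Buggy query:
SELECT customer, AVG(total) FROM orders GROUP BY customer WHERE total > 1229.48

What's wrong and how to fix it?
Bug: WHERE cannot follow GROUP BY

Fix: Place WHERE between FROM and GROUP BY

Corrected query:
SELECT customer, AVG(total) FROM orders WHERE total > 1229.48 GROUP BY customer

Result:
customer | AVG(total)
---------+-----------
Eve      | 1686.34   
Grace    | 1405.87   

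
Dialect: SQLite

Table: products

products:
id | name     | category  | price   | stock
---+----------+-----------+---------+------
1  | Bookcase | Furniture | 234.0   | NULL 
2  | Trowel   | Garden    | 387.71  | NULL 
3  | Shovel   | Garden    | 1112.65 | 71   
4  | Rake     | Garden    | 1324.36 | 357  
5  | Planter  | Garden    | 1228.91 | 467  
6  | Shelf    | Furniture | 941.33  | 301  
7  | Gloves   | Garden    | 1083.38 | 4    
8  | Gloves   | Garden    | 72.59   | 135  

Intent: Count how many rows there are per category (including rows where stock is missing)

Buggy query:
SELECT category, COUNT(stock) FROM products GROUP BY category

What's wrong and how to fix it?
Bug: COUNT(stock) skips NULLs, so groups with missing stock are undercounted

Fix: Use COUNT(*) to count all rows regardless of NULL

Corrected query:
SELECT category, COUNT(*) FROM products GROUP BY category

Result:
category  | COUNT(*)
----------+---------
Furniture | 2       
Garden    | 6       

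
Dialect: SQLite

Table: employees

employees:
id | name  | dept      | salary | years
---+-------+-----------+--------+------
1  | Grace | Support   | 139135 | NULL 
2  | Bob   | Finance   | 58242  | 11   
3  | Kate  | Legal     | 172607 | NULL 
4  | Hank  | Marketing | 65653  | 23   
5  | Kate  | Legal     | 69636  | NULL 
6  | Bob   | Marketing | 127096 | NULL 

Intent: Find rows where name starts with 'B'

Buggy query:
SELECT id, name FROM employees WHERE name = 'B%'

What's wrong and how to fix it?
Bug: Wildcards only work with LIKE; '=' treats '%' as a literal character

Fix: Use LIKE for wildcard pattern matching

Corrected query:
SELECT id, name FROM employees WHERE name LIKE 'B%'

Result:
id | name
---+-----
2  | Bob 
6  | Bob 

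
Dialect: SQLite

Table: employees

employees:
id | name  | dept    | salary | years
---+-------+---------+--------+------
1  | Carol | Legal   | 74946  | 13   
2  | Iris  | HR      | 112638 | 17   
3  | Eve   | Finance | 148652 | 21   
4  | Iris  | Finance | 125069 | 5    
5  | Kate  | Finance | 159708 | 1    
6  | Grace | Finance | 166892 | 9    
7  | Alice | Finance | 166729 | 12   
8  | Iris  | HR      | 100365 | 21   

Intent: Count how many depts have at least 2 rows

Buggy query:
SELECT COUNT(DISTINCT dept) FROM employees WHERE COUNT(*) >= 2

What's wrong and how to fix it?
Bug: COUNT(*) cannot appear in WHERE; the per-group count doesn't exist yet

Fix: Use a subquery that GROUPs and filters with HAVING, then count its rows

Corrected query:
SELECT COUNT(*) FROM (SELECT dept FROM employees GROUP BY dept HAVING COUNT(*) >= 2)

Result:
COUNT(*)
--------
2       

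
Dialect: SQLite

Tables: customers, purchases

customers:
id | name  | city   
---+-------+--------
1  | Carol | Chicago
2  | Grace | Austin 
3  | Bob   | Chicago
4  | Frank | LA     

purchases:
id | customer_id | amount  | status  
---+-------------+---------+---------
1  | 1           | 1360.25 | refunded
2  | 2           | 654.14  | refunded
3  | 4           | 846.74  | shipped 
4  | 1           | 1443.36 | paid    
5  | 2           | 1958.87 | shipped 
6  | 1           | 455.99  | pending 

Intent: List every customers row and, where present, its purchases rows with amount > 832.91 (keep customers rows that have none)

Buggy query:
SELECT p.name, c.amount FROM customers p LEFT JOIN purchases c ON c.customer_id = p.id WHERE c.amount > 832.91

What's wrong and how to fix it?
Bug: Filtering c.amount in WHERE discards the NULL rows produced by LEFT JOIN, turning it into an inner join

Fix: Put 'c.amount > 832.91' in the JOIN's ON clause instead of WHERE

Corrected query:
SELECT p.name, c.amount FROM customers p LEFT JOIN purchases c ON c.customer_id = p.id AND c.amount > 832.91

Result:
name  | amount 
------+--------
Carol | 1360.25
Carol | 1443.36
Grace | 1958.87
Bob   | NULL   
Frank | 846.74 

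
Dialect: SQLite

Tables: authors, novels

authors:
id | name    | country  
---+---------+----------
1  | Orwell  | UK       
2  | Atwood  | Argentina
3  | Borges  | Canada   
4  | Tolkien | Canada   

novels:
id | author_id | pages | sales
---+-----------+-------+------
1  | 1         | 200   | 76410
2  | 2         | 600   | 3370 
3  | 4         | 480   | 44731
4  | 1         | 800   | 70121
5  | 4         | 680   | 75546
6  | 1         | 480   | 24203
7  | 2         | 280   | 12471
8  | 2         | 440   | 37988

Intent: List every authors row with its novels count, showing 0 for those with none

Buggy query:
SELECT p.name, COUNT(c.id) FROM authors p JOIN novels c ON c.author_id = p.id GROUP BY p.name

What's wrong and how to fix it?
Bug: An inner join excludes parents with zero children

Fix: Use LEFT JOIN so parents without children still appear (COUNT(c.id) gives 0)

Corrected query:
SELECT p.name, COUNT(c.id) FROM authors p LEFT JOIN novels c ON c.author_id = p.id GROUP BY p.name

Result:
name    | COUNT(c.id)
--------+------------
Atwood  | 3          
Borges  | 0          
Orwell  | 3          
Tolkien | 2          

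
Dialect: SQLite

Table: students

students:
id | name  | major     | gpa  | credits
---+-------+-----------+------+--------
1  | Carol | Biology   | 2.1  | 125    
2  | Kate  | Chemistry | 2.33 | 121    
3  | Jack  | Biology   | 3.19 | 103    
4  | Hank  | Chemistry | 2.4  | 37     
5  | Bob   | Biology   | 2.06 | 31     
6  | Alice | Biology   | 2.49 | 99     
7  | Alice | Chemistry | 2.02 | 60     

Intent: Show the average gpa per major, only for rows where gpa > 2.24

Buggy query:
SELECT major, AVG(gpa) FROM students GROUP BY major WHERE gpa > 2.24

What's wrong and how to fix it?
Bug: WHERE cannot follow GROUP BY

Fix: Place WHERE between FROM and GROUP BY

Corrected query:
SELECT major, AVG(gpa) FROM students WHERE gpa > 2.24 GROUP BY major

Result:
major     | AVG(gpa)
----------+---------
Biology   | 2.84    
Chemistry | 2.365   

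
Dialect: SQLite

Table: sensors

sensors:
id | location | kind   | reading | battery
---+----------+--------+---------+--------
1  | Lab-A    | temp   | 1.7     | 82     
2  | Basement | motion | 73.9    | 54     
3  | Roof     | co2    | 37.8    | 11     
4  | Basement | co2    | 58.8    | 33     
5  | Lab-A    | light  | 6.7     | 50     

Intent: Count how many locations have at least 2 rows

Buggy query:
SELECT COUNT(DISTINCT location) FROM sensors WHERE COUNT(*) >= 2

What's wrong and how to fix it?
Bug: COUNT(*) cannot appear in WHERE; the per-group count doesn't exist yet

Fix: Group first with HAVING COUNT(*) >= 2, then COUNT the resulting groups

Corrected query:
SELECT COUNT(*) FROM (SELECT location FROM sensors GROUP BY location HAVING COUNT(*) >= 2)

Result:
COUNT(*)
--------
2       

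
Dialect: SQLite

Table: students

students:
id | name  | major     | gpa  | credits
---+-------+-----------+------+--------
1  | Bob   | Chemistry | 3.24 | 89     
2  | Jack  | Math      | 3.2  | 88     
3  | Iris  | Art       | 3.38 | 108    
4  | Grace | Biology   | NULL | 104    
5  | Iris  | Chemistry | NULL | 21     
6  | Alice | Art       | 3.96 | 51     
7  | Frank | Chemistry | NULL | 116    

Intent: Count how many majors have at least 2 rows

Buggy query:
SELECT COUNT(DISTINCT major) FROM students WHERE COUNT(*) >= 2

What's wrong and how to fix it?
Bug: WHERE filters individual rows, not groups, so a group-level COUNT is invalid there

Fix: Use a subquery that GROUPs and filters with HAVING, then count its rows

Corrected query:
SELECT COUNT(*) FROM (SELECT major FROM students GROUP BY major HAVING COUNT(*) >= 2)

Result:
COUNT(*)
--------
2       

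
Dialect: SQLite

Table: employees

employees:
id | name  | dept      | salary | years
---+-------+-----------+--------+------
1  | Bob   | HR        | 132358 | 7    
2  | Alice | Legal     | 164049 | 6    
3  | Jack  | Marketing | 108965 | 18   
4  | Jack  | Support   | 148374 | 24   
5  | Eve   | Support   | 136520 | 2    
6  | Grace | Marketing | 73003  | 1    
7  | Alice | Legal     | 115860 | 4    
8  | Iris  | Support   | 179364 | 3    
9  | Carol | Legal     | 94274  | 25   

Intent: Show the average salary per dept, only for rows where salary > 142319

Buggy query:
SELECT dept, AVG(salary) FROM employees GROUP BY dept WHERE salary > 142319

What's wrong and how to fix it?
Bug: Row-level WHERE must come before GROUP BY in the clause order

Fix: Place WHERE between FROM and GROUP BY

Corrected query:
SELECT dept, AVG(salary) FROM employees WHERE salary > 142319 GROUP BY dept

Result:
dept    | AVG(salary)
--------+------------
Legal   | 164049     
Support | 163869     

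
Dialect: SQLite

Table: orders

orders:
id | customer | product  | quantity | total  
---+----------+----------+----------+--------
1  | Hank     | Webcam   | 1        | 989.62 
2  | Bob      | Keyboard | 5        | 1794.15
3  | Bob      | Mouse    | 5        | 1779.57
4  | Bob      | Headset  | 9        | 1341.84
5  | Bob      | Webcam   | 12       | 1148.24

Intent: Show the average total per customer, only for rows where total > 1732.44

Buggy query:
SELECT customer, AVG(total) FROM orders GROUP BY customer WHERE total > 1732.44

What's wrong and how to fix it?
Bug: Row-level WHERE must come before GROUP BY in the clause order

Fix: Move the WHERE clause before GROUP BY

Corrected query:
SELECT customer, AVG(total) FROM orders WHERE total > 1732.44 GROUP BY customer

Result:
customer | AVG(total)
---------+-----------
Bob      | 1786.86   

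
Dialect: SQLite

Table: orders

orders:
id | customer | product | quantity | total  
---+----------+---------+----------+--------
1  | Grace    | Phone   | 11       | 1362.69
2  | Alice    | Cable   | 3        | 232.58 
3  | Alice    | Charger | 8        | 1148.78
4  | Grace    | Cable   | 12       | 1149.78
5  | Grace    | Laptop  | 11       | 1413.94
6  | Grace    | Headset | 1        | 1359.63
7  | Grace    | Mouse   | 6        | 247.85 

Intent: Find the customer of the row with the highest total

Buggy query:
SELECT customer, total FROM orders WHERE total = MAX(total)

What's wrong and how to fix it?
Bug: MAX(total) is an aggregate and cannot be used directly in WHERE

Fix: Wrap MAX in a scalar subquery so WHERE compares against a single value

Corrected query:
SELECT customer, total FROM orders WHERE total = (SELECT MAX(total) FROM orders)

Result:
customer | total  
---------+--------
Grace    | 1413.94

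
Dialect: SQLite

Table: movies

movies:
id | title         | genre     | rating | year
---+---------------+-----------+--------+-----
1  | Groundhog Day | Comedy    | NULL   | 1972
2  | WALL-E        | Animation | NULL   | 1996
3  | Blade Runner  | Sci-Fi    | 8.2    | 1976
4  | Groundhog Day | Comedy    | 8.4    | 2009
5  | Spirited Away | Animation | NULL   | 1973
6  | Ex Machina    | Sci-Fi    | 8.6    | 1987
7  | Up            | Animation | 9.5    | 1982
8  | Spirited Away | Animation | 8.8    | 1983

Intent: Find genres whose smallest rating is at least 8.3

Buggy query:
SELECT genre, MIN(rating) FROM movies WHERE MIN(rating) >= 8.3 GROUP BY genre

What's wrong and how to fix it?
Bug: Aggregates like MIN are computed per group after WHERE runs

Fix: Use HAVING for the per-group MIN condition

Corrected query:
SELECT genre, MIN(rating) FROM movies GROUP BY genre HAVING MIN(rating) >= 8.3

Result:
genre     | MIN(rating)
----------+------------
Animation | 8.8        
Comedy    | 8.4        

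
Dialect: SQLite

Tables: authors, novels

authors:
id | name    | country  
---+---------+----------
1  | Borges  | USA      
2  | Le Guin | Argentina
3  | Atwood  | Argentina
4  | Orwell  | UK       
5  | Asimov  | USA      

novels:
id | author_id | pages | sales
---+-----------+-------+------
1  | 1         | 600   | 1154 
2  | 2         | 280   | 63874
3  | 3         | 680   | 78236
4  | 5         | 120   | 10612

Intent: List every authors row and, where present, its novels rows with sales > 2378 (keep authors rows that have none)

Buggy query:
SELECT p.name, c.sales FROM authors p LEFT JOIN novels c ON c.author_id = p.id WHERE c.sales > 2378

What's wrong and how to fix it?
Bug: A WHERE condition on the right-hand table after LEFT JOIN drops unmatched parents

Fix: Move the right-table condition into the ON clause so unmatched parents are kept

Corrected query:
SELECT p.name, c.sales FROM authors p LEFT JOIN novels c ON c.author_id = p.id AND c.sales > 2378

Result:
name    | sales
--------+------
Borges  | NULL 
Le Guin | 63874
Atwood  | 78236
Orwell  | NULL 
Asimov  | 10612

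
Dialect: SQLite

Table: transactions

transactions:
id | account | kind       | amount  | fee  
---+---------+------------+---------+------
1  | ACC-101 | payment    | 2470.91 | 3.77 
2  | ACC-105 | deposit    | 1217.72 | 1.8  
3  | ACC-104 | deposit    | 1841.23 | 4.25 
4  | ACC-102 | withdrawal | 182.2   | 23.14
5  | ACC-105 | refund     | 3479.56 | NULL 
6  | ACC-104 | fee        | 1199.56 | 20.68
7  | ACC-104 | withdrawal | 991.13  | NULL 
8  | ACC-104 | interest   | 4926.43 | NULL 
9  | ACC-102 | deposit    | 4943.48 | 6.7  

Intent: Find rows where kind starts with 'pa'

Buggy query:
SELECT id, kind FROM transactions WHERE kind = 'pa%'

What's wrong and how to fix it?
Bug: '=' compares the literal string including the % character; pattern matching needs LIKE

Fix: Replace '=' with LIKE so 'pa%' is treated as a pattern

Corrected query:
SELECT id, kind FROM transactions WHERE kind LIKE 'pa%'

Result:
id | kind   
---+--------
1  | payment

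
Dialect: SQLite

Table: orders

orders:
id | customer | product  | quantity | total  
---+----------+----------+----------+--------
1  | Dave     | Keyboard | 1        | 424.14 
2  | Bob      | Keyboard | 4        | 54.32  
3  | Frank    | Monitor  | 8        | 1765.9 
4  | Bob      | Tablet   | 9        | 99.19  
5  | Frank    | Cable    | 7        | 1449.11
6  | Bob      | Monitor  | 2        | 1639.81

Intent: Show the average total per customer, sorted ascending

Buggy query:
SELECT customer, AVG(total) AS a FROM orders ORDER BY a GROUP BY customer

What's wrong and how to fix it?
Bug: GROUP BY must precede ORDER BY

Fix: Move ORDER BY to the end, after GROUP BY

Corrected query:
SELECT customer, AVG(total) AS a FROM orders GROUP BY customer ORDER BY a

Result:
customer | a         
---------+-----------
Dave     | 424.14    
Bob      | 597.773333
Frank    | 1607.505  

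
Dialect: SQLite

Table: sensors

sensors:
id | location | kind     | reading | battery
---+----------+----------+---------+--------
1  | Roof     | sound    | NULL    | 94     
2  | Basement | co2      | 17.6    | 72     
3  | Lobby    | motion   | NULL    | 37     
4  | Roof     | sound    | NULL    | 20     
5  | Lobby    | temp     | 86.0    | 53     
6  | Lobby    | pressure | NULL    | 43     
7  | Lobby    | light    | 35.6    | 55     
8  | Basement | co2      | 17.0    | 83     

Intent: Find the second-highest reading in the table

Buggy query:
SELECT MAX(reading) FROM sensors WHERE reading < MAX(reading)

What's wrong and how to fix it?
Bug: MAX(reading) on the right of the comparison is an aggregate-in-WHERE error

Fix: Compute the overall MAX in a subquery, then take MAX of rows below it

Corrected query:
SELECT MAX(reading) FROM sensors WHERE reading < (SELECT MAX(reading) FROM sensors)

Result:
MAX(reading)
------------
35.6        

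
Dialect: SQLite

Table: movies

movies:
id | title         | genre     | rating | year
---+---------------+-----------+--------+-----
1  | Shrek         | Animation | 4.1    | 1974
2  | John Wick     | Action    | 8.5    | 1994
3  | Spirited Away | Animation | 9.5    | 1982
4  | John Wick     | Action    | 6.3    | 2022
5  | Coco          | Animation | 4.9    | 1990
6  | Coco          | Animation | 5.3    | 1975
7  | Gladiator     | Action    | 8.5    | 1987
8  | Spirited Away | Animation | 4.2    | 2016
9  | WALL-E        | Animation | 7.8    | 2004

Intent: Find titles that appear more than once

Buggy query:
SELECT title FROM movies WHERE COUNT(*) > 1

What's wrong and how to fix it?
Bug: COUNT(*) is an aggregate and cannot be used in WHERE

Fix: Group first, then use HAVING for the count condition

Corrected query:
SELECT title FROM movies GROUP BY title HAVING COUNT(*) > 1

Result:
title        
-------------
Coco         
John Wick    
Spirited Away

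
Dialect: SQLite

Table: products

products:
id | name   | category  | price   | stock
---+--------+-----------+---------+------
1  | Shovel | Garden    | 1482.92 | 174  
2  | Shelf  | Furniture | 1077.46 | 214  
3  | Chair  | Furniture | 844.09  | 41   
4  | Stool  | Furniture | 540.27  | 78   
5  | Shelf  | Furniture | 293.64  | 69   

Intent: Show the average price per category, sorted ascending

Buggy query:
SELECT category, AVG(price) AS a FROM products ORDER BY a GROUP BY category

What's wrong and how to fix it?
Bug: ORDER BY appears before GROUP BY; SQL clause order requires GROUP BY first

Fix: Move ORDER BY to the end, after GROUP BY

Corrected query:
SELECT category, AVG(price) AS a FROM products GROUP BY category ORDER BY a

Result:
category  | a      
----------+--------
Furniture | 688.865
Garden    | 1482.92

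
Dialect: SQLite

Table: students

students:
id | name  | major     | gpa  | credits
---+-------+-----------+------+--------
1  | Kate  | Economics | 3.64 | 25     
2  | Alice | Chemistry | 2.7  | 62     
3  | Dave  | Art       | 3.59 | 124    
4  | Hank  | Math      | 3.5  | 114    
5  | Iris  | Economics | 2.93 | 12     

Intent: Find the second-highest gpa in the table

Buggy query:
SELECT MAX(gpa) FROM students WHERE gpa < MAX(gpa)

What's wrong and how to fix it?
Bug: The inner MAX is an aggregate inside WHERE, which is not allowed

Fix: Put the inner MAX in a scalar subquery

Corrected query:
SELECT MAX(gpa) FROM students WHERE gpa < (SELECT MAX(gpa) FROM students)

Result:
MAX(gpa)
--------
3.59    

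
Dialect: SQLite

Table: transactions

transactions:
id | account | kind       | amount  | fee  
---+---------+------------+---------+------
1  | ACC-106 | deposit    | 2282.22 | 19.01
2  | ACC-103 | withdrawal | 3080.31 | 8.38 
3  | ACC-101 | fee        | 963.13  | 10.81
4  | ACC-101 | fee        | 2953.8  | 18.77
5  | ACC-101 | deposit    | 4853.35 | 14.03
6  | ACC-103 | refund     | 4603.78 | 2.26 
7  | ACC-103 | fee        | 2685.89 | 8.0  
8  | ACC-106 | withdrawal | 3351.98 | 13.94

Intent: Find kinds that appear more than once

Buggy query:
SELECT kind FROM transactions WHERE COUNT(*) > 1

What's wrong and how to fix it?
Bug: WHERE can't reference COUNT(*); aggregates are computed after WHERE

Fix: Group first, then use HAVING for the count condition

Corrected query:
SELECT kind FROM transactions GROUP BY kind HAVING COUNT(*) > 1

Result:
kind      
----------
deposit   
fee       
withdrawal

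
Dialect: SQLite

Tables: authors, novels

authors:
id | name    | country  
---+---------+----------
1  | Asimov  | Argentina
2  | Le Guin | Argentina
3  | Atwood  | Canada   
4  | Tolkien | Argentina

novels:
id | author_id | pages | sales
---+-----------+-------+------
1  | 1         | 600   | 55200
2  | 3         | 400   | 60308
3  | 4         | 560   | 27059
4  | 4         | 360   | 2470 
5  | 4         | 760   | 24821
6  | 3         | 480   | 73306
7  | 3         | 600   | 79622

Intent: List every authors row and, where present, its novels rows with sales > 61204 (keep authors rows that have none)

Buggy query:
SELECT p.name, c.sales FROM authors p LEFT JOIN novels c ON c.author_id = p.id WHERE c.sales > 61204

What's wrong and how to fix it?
Bug: Filtering c.sales in WHERE discards the NULL rows produced by LEFT JOIN, turning it into an inner join

Fix: Put 'c.sales > 61204' in the JOIN's ON clause instead of WHERE

Corrected query:
SELECT p.name, c.sales FROM authors p LEFT JOIN novels c ON c.author_id = p.id AND c.sales > 61204

Result:
name    | sales
--------+------
Asimov  | NULL 
Le Guin | NULL 
Atwood  | 73306
Atwood  | 79622
Tolkien | NULL 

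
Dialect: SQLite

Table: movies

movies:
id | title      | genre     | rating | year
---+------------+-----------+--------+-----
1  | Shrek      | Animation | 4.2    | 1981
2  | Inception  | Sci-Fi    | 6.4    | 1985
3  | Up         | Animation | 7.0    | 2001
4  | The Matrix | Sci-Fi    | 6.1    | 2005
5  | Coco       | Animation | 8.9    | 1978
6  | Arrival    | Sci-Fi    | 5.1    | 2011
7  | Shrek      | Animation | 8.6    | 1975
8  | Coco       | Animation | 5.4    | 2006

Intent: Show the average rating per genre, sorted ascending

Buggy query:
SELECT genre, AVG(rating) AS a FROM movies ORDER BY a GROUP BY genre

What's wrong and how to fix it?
Bug: GROUP BY must precede ORDER BY

Fix: Reorder: SELECT … FROM … GROUP BY … ORDER BY …

Corrected query:
SELECT genre, AVG(rating) AS a FROM movies GROUP BY genre ORDER BY a

Result:
genre     | a       
----------+---------
Sci-Fi    | 5.866667
Animation | 6.82    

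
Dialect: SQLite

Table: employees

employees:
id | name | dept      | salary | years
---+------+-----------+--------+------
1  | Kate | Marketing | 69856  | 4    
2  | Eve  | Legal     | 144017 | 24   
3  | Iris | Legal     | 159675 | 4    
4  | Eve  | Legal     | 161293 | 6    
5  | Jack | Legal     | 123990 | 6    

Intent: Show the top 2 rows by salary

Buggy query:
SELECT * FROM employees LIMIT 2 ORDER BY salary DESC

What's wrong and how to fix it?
Bug: LIMIT must come after ORDER BY

Fix: Swap the clauses: ORDER BY first, then LIMIT

Corrected query:
SELECT * FROM employees ORDER BY salary DESC LIMIT 2

Result:
id | name | dept  | salary | years
---+------+-------+--------+------
4  | Eve  | Legal | 161293 | 6    
3  | Iris | Legal | 159675 | 4    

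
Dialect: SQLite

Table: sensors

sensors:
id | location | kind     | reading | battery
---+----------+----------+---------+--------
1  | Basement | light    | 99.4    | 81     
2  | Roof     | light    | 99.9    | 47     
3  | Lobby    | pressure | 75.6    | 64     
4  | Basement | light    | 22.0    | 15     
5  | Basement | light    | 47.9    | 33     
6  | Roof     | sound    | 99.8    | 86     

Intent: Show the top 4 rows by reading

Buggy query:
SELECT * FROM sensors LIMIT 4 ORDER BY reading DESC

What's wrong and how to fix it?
Bug: ORDER BY cannot follow LIMIT; LIMIT is the final clause

Fix: Sort with ORDER BY, then apply LIMIT

Corrected query:
SELECT * FROM sensors ORDER BY reading DESC LIMIT 4

Result:
id | location | kind     | reading | battery
---+----------+----------+---------+--------
2  | Roof     | light    | 99.9    | 47     
6  | Roof     | sound    | 99.8    | 86     
1  | Basement | light    | 99.4    | 81     
3  | Lobby    | pressure | 75.6    | 64     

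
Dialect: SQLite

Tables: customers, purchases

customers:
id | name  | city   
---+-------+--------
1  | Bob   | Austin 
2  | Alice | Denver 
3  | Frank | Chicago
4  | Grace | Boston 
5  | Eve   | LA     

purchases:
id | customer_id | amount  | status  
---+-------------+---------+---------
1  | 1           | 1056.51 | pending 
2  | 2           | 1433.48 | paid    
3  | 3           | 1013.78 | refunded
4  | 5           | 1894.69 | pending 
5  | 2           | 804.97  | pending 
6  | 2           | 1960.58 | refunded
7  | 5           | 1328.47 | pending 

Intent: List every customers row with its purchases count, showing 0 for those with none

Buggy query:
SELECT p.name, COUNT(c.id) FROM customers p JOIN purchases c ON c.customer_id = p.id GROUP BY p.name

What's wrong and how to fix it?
Bug: An inner join excludes parents with zero children

Fix: Use LEFT JOIN so parents without children still appear (COUNT(c.id) gives 0)

Corrected query:
SELECT p.name, COUNT(c.id) FROM customers p LEFT JOIN purchases c ON c.customer_id = p.id GROUP BY p.name

Result:
name  | COUNT(c.id)
------+------------
Alice | 3          
Bob   | 1          
Eve   | 2          
Frank | 1          
Grace | 0          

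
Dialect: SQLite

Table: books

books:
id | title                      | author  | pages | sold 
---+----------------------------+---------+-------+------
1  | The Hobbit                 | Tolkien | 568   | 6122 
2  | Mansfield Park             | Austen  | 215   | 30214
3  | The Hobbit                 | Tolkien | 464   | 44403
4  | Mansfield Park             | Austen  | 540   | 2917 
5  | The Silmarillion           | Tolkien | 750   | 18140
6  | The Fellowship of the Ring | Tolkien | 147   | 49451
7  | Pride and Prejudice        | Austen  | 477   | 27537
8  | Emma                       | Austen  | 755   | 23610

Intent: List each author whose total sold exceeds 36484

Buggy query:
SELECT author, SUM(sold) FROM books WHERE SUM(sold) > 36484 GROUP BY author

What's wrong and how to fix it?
Bug: WHERE runs before GROUP BY, so aggregates aren't available there

Fix: Move the aggregate condition to a HAVING clause

Corrected query:
SELECT author, SUM(sold) FROM books GROUP BY author HAVING SUM(sold) > 36484

Result:
author  | SUM(sold)
--------+----------
Austen  | 84278    
Tolkien | 118116   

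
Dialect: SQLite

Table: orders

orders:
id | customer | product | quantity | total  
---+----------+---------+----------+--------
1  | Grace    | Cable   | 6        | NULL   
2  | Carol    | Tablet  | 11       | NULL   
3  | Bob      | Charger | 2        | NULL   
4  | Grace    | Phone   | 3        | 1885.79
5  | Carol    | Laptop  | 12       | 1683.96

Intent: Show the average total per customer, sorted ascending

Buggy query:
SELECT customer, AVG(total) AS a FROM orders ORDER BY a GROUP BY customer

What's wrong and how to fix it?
Bug: ORDER BY appears before GROUP BY; SQL clause order requires GROUP BY first

Fix: Move ORDER BY to the end, after GROUP BY

Corrected query:
SELECT customer, AVG(total) AS a FROM orders GROUP BY customer ORDER BY a

Result:
customer | a      
---------+--------
Bob      | NULL   
Carol    | 1683.96
Grace    | 1885.79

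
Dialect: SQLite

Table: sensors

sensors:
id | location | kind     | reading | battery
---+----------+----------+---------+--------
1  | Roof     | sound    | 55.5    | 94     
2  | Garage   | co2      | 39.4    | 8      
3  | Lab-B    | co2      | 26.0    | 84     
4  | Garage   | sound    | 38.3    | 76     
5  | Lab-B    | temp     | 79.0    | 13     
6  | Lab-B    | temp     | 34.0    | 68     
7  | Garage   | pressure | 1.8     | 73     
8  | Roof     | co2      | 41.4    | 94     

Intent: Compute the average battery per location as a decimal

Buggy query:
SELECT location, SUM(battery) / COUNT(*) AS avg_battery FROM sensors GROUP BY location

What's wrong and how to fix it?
Bug: SUM(battery) and COUNT(*) are both integers; the division truncates the fractional part

Fix: Multiply by 1.0 (or CAST to REAL) to force floating-point division

Corrected query:
SELECT location, SUM(battery) * 1.0 / COUNT(*) AS avg_battery FROM sensors GROUP BY location

Result:
location | avg_battery
---------+------------
Garage   | 52.333333  
Lab-B    | 55         
Roof     | 94         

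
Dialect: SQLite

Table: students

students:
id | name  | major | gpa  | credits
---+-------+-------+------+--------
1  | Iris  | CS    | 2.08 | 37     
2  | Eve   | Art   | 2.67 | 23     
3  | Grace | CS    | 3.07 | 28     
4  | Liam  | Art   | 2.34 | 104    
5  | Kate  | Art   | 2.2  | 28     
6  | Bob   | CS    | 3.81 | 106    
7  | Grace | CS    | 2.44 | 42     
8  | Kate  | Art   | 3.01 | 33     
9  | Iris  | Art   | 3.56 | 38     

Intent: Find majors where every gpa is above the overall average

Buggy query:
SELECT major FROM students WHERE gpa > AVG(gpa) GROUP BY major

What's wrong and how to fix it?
Bug: AVG() is an aggregate; it can't sit directly in WHERE

Fix: Compute the overall average in a scalar subquery and compare each group's MIN against it in HAVING

Corrected query:
SELECT major FROM students GROUP BY major HAVING MIN(gpa) > (SELECT AVG(gpa) FROM students)

Result:
(no rows)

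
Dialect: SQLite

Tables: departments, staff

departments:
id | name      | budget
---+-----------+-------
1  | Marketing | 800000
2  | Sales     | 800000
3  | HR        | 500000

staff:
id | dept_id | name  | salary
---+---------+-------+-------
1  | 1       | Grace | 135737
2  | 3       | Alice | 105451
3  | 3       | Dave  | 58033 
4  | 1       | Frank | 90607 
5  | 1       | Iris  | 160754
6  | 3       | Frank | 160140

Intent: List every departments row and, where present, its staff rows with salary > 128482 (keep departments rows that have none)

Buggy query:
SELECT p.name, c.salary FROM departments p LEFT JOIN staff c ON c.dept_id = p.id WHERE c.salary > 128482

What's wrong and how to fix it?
Bug: A WHERE condition on the right-hand table after LEFT JOIN drops unmatched parents

Fix: Put 'c.salary > 128482' in the JOIN's ON clause instead of WHERE

Corrected query:
SELECT p.name, c.salary FROM departments p LEFT JOIN staff c ON c.dept_id = p.id AND c.salary > 128482

Result:
name      | salary
----------+-------
Marketing | 135737
Marketing | 160754
Sales     | NULL  
HR        | 160140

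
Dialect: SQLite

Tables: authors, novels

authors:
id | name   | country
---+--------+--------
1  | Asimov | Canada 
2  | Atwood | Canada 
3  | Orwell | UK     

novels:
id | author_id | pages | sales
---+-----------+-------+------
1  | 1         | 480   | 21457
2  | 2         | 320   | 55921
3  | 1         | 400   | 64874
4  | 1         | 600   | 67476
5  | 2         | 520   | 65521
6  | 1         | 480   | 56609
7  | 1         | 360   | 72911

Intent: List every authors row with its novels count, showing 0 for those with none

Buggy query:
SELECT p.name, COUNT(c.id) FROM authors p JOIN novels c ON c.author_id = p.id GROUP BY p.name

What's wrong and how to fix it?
Bug: An inner join excludes parents with zero children

Fix: Use LEFT JOIN so parents without children still appear (COUNT(c.id) gives 0)

Corrected query:
SELECT p.name, COUNT(c.id) FROM authors p LEFT JOIN novels c ON c.author_id = p.id GROUP BY p.name

Result:
name   | COUNT(c.id)
-------+------------
Asimov | 5          
Atwood | 2          
Orwell | 0          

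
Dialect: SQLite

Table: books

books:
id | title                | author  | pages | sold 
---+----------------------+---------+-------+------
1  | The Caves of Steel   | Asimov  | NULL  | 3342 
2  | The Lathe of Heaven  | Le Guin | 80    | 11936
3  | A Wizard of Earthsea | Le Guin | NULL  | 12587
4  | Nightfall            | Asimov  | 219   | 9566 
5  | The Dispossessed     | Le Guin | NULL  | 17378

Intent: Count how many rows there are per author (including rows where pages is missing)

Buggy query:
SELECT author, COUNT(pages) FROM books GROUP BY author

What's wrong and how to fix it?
Bug: COUNT(column) counts non-NULL values only; rows with NULL pages aren't counted

Fix: Replace COUNT(pages) with COUNT(*)

Corrected query:
SELECT author, COUNT(*) FROM books GROUP BY author

Result:
author  | COUNT(*)
--------+---------
Asimov  | 2       
Le Guin | 3       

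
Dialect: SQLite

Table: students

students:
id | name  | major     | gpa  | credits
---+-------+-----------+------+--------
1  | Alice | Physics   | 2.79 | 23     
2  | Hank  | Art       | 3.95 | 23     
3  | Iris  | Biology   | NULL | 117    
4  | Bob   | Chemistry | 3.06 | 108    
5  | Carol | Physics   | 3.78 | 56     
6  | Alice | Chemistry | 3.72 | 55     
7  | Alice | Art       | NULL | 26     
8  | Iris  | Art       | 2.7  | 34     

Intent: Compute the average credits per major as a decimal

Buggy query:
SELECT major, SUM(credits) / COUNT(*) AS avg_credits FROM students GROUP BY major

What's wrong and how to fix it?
Bug: SUM(credits) and COUNT(*) are both integers; the division truncates the fractional part

Fix: Cast one side to REAL so the division keeps the fractional part

Corrected query:
SELECT major, SUM(credits) * 1.0 / COUNT(*) AS avg_credits FROM students GROUP BY major

Result:
major     | avg_credits
----------+------------
Art       | 27.666667  
Biology   | 117        
Chemistry | 81.5       
Physics   | 39.5       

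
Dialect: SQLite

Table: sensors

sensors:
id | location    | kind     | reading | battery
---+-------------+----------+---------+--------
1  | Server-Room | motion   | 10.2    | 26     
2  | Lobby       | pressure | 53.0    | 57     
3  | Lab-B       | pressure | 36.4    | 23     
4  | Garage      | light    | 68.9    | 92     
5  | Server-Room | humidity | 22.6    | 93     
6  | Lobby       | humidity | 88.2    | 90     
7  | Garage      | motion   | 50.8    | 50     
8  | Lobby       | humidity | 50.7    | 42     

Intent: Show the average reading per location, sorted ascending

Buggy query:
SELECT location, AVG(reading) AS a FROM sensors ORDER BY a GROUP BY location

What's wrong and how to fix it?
Bug: GROUP BY must precede ORDER BY

Fix: Reorder: SELECT … FROM … GROUP BY … ORDER BY …

Corrected query:
SELECT location, AVG(reading) AS a FROM sensors GROUP BY location ORDER BY a

Result:
location    | a        
------------+----------
Server-Room | 16.4     
Lab-B       | 36.4     
Garage      | 59.85    
Lobby       | 63.966667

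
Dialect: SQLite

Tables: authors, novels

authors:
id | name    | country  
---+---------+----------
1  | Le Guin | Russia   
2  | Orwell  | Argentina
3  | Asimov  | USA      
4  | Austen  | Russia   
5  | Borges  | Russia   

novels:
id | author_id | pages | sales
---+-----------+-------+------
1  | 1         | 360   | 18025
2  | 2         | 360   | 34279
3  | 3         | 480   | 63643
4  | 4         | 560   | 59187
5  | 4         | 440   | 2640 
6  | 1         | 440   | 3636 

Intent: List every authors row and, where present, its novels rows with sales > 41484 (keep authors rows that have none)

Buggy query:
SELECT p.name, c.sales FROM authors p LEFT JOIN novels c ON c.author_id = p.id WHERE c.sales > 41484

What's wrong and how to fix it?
Bug: Filtering c.sales in WHERE discards the NULL rows produced by LEFT JOIN, turning it into an inner join

Fix: Move the right-table condition into the ON clause so unmatched parents are kept

Corrected query:
SELECT p.name, c.sales FROM authors p LEFT JOIN novels c ON c.author_id = p.id AND c.sales > 41484

Result:
name    | sales
--------+------
Le Guin | NULL 
Orwell  | NULL 
Asimov  | 63643
Austen  | 59187
Borges  | NULL 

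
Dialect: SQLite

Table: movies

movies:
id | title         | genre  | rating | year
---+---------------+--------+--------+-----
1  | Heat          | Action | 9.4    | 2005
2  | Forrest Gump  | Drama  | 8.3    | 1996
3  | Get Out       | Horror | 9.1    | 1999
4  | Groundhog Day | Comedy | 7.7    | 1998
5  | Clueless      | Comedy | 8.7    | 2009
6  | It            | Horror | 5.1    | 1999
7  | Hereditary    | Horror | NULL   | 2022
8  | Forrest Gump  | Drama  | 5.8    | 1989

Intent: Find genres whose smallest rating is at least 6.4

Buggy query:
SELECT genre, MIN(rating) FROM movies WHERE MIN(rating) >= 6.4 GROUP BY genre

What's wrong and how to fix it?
Bug: MIN() in WHERE is a misuse of aggregate

Fix: Use HAVING for the per-group MIN condition

Corrected query:
SELECT genre, MIN(rating) FROM movies GROUP BY genre HAVING MIN(rating) >= 6.4

Result:
genre  | MIN(rating)
-------+------------
Action | 9.4        
Comedy | 7.7        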